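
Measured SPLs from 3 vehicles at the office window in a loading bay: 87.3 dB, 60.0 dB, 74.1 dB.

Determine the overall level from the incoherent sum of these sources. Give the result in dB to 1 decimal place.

87.5 dB

Sum in the linear (power) domain: Σ 10^(Lᵢ/10) = 10^(87.3/10) + 10^(60.0/10) + 10^(74.1/10) = 5.637e+08.
Back to dB: 10·log₁₀ Σ = 87.5 dB.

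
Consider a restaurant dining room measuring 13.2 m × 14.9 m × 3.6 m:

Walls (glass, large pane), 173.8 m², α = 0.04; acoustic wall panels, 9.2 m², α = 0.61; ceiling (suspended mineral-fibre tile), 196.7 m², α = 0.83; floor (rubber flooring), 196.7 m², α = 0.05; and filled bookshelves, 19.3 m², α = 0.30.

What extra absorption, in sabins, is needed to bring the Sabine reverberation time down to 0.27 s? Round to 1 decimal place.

230.8 sabins

Summing Sᵢαᵢ: 6.952 + 5.612 + 163.261 + 9.835 + 5.790 → A₁ = 191.450 sabins.
Target A₂ = 0.161·708.048/0.27 = 422.206 sabins (V = 708.048 m³).
Additional absorption ΔA = 422.206 − 191.450 = 230.8 sabins.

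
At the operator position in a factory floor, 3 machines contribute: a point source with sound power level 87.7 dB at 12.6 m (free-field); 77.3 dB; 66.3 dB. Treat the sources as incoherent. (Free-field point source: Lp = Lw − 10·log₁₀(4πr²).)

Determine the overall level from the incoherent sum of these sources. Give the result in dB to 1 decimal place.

Source at 12.6 m: Lp = 87.7 − 10·log₁₀(4π·12.6²) = 87.7 − 10·log₁₀(1995.037) = 54.7 dB.
Converting to relative power and adding: 10^(54.7/10) + 10^(77.3/10) + 10^(66.3/10) = 5.826e+07.
Back to dB: 10·log₁₀ Σ = 77.7 dB.

77.7 dB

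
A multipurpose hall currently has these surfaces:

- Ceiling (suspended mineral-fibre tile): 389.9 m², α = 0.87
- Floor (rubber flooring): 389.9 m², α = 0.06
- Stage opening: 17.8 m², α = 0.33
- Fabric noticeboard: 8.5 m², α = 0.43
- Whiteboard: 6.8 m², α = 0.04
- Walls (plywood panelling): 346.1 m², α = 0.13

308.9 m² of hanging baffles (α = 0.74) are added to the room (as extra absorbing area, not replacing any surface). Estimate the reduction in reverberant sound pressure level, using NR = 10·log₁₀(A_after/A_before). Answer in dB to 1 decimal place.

1.9 dB

Summing Sᵢαᵢ: 339.213 + 23.394 + 5.874 + 3.655 + 0.272 + 44.993 → A_before = 417.401 sabins.
Added absorption = 308.9 × 0.74 = 228.586 sabins.
New total A_after = 645.987 sabins.
Reduction = 10 log₁₀(A_after/A_before) = 10 log₁₀(1.5476) = 1.9 dB.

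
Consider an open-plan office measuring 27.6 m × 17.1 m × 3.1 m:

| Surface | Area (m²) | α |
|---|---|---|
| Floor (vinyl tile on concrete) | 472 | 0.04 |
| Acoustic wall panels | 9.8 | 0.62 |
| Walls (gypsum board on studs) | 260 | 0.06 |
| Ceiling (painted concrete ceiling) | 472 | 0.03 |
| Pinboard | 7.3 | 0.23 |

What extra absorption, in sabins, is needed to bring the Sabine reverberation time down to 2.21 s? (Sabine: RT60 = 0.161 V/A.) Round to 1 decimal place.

A₁ = Σ Sᵢαᵢ = 472·0.04 + 9.8·0.62 + 260·0.06 + 472·0.03 + 7.3·0.23 = 56.395 sabins.
Target A₂ = 0.161·1463.076/2.21 = 106.586 sabins (V = 1463.076 m³).
Additional absorption ΔA = 106.586 − 56.395 = 50.2 sabins.

50.2 sabins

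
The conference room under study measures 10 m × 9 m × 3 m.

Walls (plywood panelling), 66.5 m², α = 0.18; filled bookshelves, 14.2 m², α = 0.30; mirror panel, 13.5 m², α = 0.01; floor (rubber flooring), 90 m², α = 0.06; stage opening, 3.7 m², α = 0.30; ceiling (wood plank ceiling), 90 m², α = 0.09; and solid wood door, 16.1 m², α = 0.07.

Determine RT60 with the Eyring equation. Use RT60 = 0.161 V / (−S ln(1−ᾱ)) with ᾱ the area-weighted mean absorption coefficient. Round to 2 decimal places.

1.28 s

S = Σ Sᵢ = 294.0 m².
Σ(Sᵢαᵢ) = 66.5·0.18 + 14.2·0.30 + 13.5·0.01 + 90·0.06 + 3.7·0.30 + 90·0.09 + 16.1·0.07 = 32.102.
Mean coefficient ᾱ = A/S = 0.1092.
Eyring denominator: −S ln(1−ᾱ) = 33.997.
V = 10 × 9 × 3 = 270 m³.
RT60 = 0.161 × 270 / 33.997 = 1.28 s.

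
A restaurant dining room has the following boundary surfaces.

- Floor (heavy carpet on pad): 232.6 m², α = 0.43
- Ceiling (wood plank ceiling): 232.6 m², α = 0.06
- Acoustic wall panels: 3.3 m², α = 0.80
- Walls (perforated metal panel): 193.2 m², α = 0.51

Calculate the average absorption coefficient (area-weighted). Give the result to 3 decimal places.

Total surface area S = 661.7 m².
A = 232.6*0.43 + 232.6*0.06 + 3.3*0.80 + 193.2*0.51 = 215.146 sabins.
ᾱ = A/S = 0.325.

0.325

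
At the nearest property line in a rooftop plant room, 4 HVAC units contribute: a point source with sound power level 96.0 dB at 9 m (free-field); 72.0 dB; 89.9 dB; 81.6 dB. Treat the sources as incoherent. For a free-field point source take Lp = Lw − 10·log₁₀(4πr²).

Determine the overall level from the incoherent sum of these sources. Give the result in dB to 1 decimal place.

90.6 dB

Source at 9 m: Lp = 96.0 − 10·log₁₀(4π·9²) = 96.0 − 10·log₁₀(1017.876) = 65.9 dB.
Σ 10^(Lᵢ/10) = 1.142e+09.
Back to dB: 10·log₁₀ Σ = 90.6 dB.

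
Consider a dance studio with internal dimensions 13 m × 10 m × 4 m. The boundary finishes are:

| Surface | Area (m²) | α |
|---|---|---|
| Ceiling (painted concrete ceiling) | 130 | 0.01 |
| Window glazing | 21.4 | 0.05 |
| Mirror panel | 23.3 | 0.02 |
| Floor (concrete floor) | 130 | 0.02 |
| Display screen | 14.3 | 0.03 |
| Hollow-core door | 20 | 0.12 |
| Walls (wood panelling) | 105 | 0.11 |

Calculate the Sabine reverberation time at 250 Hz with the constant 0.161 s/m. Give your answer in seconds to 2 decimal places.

4.23 s

Equivalent absorption area: A = 130×0.01 + 21.4×0.05 + 23.3×0.02 + 130×0.02 + 14.3×0.03 + 20×0.12 + 105×0.11 = 19.815 m².
V = 13·10·4 = 520 m³.
Sabine: RT60 = 0.161 × 520 / 19.815 = 4.23 s.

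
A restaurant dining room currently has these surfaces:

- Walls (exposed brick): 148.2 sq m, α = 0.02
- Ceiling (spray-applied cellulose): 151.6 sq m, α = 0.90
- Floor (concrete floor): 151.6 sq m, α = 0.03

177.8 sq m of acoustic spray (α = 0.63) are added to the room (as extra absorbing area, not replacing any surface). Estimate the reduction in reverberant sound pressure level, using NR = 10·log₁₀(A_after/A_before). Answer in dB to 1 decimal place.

2.5 dB

Equivalent absorption area: A_before = 148.2·0.02 + 151.6·0.90 + 151.6·0.03 = 143.952 sq m.
Added absorption = 177.8 × 0.63 = 112.014 sabins.
A_after = 143.952 + 112.014 = 255.966 sabins.
NR = 10·log₁₀(255.966/143.952) = 2.5 dB.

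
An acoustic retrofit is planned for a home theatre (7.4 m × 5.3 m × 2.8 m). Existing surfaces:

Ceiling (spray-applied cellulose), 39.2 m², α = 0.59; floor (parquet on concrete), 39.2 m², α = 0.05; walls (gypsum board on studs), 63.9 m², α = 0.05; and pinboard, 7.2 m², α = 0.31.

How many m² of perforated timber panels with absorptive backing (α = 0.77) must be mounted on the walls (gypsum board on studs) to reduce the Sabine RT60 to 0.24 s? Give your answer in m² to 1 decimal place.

Equivalent absorption area: A₁ = 39.2×0.59 + 39.2×0.05 + 63.9×0.05 + 7.2×0.31 = 30.515 m².
Required A₂ = 0.161·109.816/0.24 = 73.668 sabins.
ΔA needed = 73.668 − 30.515 = 43.153 sabins.
Each m² of panel replacing the walls (gypsum board on studs) adds (0.77 − 0.05) = 0.72 sabins.
Area = ΔA/Δα = 43.153/0.72 = 59.9 m².

59.9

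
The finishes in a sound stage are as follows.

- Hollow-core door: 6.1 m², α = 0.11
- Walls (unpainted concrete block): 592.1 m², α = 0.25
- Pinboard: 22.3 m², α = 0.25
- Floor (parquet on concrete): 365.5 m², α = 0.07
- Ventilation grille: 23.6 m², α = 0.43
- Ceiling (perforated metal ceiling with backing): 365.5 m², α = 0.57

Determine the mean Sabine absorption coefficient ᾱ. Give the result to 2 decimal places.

S = Σ Sᵢ = 6.1 + 592.1 + 22.3 + 365.5 + 23.6 + 365.5 = 1375.1 m².
Weighted sum Σ Sα = 398.339.
ᾱ = 398.339 / 1375.1 = 0.29.

0.29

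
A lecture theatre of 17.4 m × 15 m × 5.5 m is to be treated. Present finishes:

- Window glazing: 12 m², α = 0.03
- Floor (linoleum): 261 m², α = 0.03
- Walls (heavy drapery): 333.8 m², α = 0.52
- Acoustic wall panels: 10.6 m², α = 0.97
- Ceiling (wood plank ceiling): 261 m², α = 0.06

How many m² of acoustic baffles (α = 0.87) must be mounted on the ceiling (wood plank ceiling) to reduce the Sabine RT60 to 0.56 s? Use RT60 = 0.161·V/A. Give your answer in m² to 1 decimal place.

253.1

A₁ = Σ Sᵢαᵢ = 12·0.03 + 261·0.03 + 333.8·0.52 + 10.6·0.97 + 261·0.06 = 207.708 sabins.
V = 1435.5 m³. Target absorption A₂ = 0.161 × 1435.5 / 0.56 = 412.706 sabins.
ΔA needed = 412.706 − 207.708 = 204.998 sabins.
Net gain per m²: Δα = 0.87 − 0.06 = 0.81.
Panel area = 204.998 / 0.81 = 253.1 m².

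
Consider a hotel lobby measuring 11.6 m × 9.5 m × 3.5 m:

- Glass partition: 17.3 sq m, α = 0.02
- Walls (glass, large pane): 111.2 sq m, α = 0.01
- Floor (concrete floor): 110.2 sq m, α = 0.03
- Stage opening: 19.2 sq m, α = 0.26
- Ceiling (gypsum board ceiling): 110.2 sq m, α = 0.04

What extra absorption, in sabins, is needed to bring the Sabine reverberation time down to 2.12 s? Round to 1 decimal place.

Total absorption A₁ = 17.3·0.02 + 111.2·0.01 + 110.2·0.03 + 19.2·0.26 + 110.2·0.04
  = 0.346 + 1.112 + 3.306 + 4.992 + 4.408 = 14.164 sq m sabins.
V = 385.7 m³. Required absorption A₂ = 0.161 × 385.7 / 2.12 = 29.291 sabins.
ΔA = A₂ − A₁ = 29.291 − 14.164 = 15.1 sabins.

15.1 sabins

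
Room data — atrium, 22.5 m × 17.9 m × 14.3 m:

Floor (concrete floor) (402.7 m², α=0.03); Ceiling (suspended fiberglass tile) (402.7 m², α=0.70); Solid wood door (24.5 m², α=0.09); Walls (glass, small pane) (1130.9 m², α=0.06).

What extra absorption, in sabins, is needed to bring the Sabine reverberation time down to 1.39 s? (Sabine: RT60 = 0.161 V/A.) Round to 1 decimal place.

303.1 sabins

A₁ = Σ Sᵢαᵢ = 402.7×0.03 + 402.7×0.70 + 24.5×0.09 + 1130.9×0.06 = 364.030 sabins.
Target A₂ = 0.161·5759.325/1.39 = 667.087 sabins (V = 5759.325 m³).
ΔA = A₂ − A₁ = 667.087 − 364.030 = 303.1 sabins.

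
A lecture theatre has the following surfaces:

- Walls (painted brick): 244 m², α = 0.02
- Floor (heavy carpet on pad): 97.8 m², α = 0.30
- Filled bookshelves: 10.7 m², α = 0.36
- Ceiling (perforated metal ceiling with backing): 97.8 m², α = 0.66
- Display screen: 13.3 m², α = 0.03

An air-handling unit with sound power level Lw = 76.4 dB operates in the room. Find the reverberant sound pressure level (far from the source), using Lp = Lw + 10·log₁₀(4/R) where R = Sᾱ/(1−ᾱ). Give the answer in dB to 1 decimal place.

Σ(Sᵢαᵢ) = 244×0.02 + 97.8×0.30 + 10.7×0.36 + 97.8×0.66 + 13.3×0.03 = 103.019; total area S = 463.6 m².
ᾱ = 0.2222, so room constant R = A/(1−ᾱ) = 132.449 m².
Lp = 76.4 + 10·log₁₀(4/132.449) = 76.4 + (-15.20) = 61.2 dB.

61.2 dB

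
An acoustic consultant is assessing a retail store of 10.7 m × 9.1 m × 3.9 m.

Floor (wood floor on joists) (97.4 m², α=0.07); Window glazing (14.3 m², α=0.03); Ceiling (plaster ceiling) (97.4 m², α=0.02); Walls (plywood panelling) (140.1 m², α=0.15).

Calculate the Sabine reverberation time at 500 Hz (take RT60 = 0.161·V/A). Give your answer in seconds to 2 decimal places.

2.02 seconds

Summing Sᵢαᵢ: 6.818 + 0.429 + 1.948 + 21.015 → A = 30.210 sabins.
Volume V = 10.7 × 9.1 × 3.9 = 379.743 m³.
RT60 = 0.161 · V / A = 0.161 × 379.743 / 30.210 = 2.02 s.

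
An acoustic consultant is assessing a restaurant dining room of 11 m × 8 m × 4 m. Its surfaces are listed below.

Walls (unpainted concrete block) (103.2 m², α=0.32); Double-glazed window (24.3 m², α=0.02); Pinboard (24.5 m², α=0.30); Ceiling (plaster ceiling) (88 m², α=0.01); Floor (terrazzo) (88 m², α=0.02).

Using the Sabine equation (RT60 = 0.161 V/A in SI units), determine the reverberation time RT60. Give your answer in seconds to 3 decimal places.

A = Σ Sᵢαᵢ = 103.2·0.32 + 24.3·0.02 + 24.5·0.30 + 88·0.01 + 88·0.02 = 43.500 sabins.
V = 11·8·4 = 352 m³.
RT60 = 0.161 · V / A = 0.161 × 352 / 43.500 = 1.303 s.

1.303 s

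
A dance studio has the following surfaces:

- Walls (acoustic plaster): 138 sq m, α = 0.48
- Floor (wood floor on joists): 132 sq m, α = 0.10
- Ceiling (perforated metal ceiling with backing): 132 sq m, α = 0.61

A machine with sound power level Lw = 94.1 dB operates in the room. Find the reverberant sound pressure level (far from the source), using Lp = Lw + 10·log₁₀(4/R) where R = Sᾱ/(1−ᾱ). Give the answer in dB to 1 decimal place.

A = 159.960 sabins; S = 402.0 sq m.
ᾱ = 0.3979, so room constant R = A/(1−ᾱ) = 265.670 sq m.
Lp = 94.1 + 10·log₁₀(4/265.670) = 94.1 + (-18.22) = 75.9 dB.

75.9 dB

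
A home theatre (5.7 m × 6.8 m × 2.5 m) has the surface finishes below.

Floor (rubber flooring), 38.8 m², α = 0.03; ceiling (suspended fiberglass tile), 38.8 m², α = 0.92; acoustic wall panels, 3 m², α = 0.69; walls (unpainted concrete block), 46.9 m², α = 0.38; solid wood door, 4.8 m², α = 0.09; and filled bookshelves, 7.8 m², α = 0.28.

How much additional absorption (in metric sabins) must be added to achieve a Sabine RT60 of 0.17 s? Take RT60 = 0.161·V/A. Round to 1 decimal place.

A₁ = Σ Sᵢαᵢ = 38.8*0.03 + 38.8*0.92 + 3*0.69 + 46.9*0.38 + 4.8*0.09 + 7.8*0.28 = 59.368 sabins.
Target A₂ = 0.161·96.9/0.17 = 91.770 sabins (V = 96.9 m³).
Additional absorption ΔA = 91.770 − 59.368 = 32.4 sabins.

32.4 sabins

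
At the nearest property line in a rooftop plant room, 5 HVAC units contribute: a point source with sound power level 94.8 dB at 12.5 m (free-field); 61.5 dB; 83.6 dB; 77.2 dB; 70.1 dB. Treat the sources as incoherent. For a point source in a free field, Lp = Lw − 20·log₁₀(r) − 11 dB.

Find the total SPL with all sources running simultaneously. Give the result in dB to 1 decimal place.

84.7 dB

Source at 12.5 m: Lp = 94.8 − 20·log₁₀(12.5) − 11 = 61.9 dB.
Converting to relative power and adding: 10^(61.9/10) + 10^(61.5/10) + 10^(83.6/10) + 10^(77.2/10) + 10^(70.1/10) = 2.948e+08.
Combined level = 10 log₁₀(2.948e+08) = 84.7 dB.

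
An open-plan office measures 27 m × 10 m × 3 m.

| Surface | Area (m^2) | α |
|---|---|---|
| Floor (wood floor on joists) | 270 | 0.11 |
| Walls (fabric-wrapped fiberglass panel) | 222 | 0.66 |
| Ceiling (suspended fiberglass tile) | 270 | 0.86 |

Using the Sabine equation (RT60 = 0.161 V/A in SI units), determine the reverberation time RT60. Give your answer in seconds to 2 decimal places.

Total absorption A = 270*0.11 + 222*0.66 + 270*0.86
  = 29.700 + 146.520 + 232.200 = 408.420 m^2 sabins.
V = 27·10·3 = 810 m³.
RT60 = 0.161 · V / A = 0.161 × 810 / 408.420 = 0.32 s.

0.32 seconds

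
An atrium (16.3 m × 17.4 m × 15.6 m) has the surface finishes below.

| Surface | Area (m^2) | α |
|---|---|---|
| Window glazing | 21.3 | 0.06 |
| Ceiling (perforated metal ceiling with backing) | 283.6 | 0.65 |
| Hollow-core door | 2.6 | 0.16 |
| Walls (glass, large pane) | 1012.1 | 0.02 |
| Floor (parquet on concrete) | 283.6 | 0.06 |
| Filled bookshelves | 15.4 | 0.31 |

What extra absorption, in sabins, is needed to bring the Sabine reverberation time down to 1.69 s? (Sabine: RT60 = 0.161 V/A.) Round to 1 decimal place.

A₁ = Σ Sᵢαᵢ = 21.3×0.06 + 283.6×0.65 + 2.6×0.16 + 1012.1×0.02 + 283.6×0.06 + 15.4×0.31 = 228.066 sabins.
V = 4424.472 m³. Required absorption A₂ = 0.161 × 4424.472 / 1.69 = 421.503 sabins.
Shortfall: 421.503 − 228.066 = 193.4 sabins.

193.4 sabins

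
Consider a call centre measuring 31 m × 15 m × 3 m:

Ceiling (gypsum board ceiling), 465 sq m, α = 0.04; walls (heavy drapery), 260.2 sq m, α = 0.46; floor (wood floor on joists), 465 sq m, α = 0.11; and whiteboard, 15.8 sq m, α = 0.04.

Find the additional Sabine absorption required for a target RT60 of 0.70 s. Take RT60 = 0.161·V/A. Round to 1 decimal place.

130.8 sabins

Equivalent absorption area: A₁ = 465·0.04 + 260.2·0.46 + 465·0.11 + 15.8·0.04 = 190.074 sq m.
For T = 0.70 s, need A₂ = 0.161·V/T = 0.161·1395/0.70 = 320.850 sabins.
Shortfall: 320.850 − 190.074 = 130.8 sabins.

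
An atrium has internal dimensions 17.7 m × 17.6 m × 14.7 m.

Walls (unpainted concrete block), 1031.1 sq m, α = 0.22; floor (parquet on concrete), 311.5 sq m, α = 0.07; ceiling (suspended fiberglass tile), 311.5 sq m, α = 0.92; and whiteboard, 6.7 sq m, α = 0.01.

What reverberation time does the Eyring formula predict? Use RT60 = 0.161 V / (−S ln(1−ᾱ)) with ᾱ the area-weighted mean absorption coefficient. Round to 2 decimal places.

1.14 s

S = Σ Sᵢ = 1660.8 sq m.
Σ(Sᵢαᵢ) = 1031.1×0.22 + 311.5×0.07 + 311.5×0.92 + 6.7×0.01 = 535.294.
Mean coefficient ᾱ = A/S = 0.3223.
−S·ln(1−ᾱ) = −1660.8 × ln(1 − 0.3223) = 646.135.
V = 17.7 × 17.6 × 14.7 = 4579.344 m³.
RT60 = 0.161 × 4579.344 / 646.135 = 1.14 s.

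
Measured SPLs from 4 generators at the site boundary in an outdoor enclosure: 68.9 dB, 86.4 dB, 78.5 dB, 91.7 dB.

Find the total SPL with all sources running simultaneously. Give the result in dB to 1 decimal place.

93.0 dB

Σ 10^(Lᵢ/10) = 1.994e+09.
L_total = 10·log₁₀(1.994e+09) = 93.0 dB.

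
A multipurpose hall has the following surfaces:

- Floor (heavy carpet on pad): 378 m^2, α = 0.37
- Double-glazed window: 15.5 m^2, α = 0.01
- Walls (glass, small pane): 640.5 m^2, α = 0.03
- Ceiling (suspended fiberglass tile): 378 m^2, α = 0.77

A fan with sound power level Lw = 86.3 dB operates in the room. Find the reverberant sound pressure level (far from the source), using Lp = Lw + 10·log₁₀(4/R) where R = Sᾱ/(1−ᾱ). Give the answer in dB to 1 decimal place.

64.1 dB

Σ(Sᵢαᵢ) = 378·0.37 + 15.5·0.01 + 640.5·0.03 + 378·0.77 = 450.290; total area S = 1412.0 m^2.
ᾱ = 450.290/1412.0 = 0.3189; R = Sᾱ/(1−ᾱ) = 450.290/(1−0.3189) = 661.122 m^2.
Lp = 86.3 + 10·log₁₀(4/661.122) = 86.3 + (-22.18) = 64.1 dB.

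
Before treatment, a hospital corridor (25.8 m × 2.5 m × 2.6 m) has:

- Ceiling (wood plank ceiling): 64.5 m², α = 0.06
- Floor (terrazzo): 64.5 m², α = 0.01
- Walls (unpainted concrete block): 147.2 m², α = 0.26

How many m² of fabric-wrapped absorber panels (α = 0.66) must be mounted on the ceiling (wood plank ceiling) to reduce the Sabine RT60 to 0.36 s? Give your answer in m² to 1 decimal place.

53.7

Total absorption A₁ = 64.5*0.06 + 64.5*0.01 + 147.2*0.26
  = 3.870 + 0.645 + 38.272 = 42.787 m² sabins.
Required A₂ = 0.161·167.7/0.36 = 74.999 sabins.
ΔA needed = 74.999 − 42.787 = 32.212 sabins.
Net gain per m²: Δα = 0.66 − 0.06 = 0.60.
Panel area = 32.212 / 0.60 = 53.7 m².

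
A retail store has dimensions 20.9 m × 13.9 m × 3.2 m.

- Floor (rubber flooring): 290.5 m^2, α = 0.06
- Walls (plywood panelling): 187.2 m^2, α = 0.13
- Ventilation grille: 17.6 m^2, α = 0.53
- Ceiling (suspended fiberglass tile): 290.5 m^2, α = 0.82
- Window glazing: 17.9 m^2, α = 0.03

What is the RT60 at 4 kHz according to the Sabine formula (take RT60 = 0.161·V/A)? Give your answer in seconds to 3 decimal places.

0.516 seconds

A = Σ Sᵢαᵢ = 290.5·0.06 + 187.2·0.13 + 17.6·0.53 + 290.5·0.82 + 17.9·0.03 = 289.841 sabins.
Volume V = 20.9 × 13.9 × 3.2 = 929.632 m³.
Sabine: RT60 = 0.161 × 929.632 / 289.841 = 0.516 s.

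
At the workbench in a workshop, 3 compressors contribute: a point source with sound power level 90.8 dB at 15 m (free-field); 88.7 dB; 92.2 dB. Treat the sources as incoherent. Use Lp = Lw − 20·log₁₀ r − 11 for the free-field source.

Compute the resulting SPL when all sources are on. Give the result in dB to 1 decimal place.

Source at 15 m: Lp = 90.8 − 20·log₁₀(15) − 11 = 56.3 dB.
Converting to relative power and adding: 10^(56.3/10) + 10^(88.7/10) + 10^(92.2/10) = 2.401e+09.
Back to dB: 10·log₁₀ Σ = 93.8 dB.

93.8 dB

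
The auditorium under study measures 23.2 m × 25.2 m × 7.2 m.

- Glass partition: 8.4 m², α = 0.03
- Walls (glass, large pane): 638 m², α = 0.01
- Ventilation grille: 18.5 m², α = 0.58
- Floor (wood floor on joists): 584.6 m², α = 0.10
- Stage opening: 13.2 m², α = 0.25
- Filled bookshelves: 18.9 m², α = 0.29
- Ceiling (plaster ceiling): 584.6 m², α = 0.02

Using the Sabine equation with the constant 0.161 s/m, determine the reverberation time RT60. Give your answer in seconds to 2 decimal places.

7.04 s

Summing Sᵢαᵢ: 0.252 + 6.380 + 10.730 + 58.460 + 3.300 + 5.481 + 11.692 → A = 96.295 sabins.
V = 23.2·25.2·7.2 = 4209.408 m³.
Sabine: RT60 = 0.161 × 4209.408 / 96.295 = 7.04 s.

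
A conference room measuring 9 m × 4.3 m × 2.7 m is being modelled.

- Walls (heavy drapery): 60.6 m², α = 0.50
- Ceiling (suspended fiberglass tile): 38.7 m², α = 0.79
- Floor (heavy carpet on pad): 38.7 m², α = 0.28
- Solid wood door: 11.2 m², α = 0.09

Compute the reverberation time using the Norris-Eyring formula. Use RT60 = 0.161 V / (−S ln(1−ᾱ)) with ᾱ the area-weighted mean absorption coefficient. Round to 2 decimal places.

0.17 seconds

S = Σ Sᵢ = 149.2 m².
Absorption A = 60.6·0.50 + 38.7·0.79 + 38.7·0.28 + 11.2·0.09 = 72.717 sabins.
Mean coefficient ᾱ = A/S = 0.4874.
Eyring denominator: −S ln(1−ᾱ) = 99.704.
V = 9 × 4.3 × 2.7 = 104.49 m³.
RT60 = 0.161 × 104.49 / 99.704 = 0.17 s.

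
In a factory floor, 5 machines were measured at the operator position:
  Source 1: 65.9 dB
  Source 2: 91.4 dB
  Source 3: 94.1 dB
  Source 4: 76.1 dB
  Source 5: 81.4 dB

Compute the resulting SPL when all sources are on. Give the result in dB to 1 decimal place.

96.2 dB

Σ 10^(Lᵢ/10) = 4.133e+09.
Back to dB: 10·log₁₀ Σ = 96.2 dB.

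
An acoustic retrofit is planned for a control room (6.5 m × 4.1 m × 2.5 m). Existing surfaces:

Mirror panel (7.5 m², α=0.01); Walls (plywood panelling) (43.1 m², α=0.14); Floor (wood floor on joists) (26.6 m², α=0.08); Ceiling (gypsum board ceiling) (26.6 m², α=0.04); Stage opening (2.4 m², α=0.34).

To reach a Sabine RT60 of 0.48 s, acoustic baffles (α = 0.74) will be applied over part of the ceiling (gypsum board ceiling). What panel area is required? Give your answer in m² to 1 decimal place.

17.5

Summing Sᵢαᵢ: 0.075 + 6.034 + 2.128 + 1.064 + 0.816 → A₁ = 10.117 sabins.
V = 66.625 m³. Target absorption A₂ = 0.161 × 66.625 / 0.48 = 22.347 sabins.
Absorption to add: 22.347 − 10.117 = 12.230 sabins.
Net gain per m²: Δα = 0.74 − 0.04 = 0.70.
Area = ΔA/Δα = 12.230/0.70 = 17.5 m².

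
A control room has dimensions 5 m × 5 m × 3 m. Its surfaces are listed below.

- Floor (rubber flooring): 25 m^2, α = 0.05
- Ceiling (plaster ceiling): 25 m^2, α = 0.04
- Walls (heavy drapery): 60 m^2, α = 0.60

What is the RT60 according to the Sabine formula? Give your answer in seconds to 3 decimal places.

Total absorption A = 25·0.05 + 25·0.04 + 60·0.60
  = 1.250 + 1.000 + 36.000 = 38.250 m^2 sabins.
Volume V = 5 × 5 × 3 = 75 m³.
Sabine: RT60 = 0.161 × 75 / 38.250 = 0.316 s.

0.316 s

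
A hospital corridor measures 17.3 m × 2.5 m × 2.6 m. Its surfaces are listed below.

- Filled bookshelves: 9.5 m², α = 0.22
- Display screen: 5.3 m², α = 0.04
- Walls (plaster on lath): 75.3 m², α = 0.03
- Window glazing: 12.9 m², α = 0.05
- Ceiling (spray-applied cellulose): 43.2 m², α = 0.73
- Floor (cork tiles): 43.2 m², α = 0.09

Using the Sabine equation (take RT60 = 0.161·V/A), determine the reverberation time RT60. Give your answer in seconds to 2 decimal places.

0.45 s

Summing Sᵢαᵢ: 2.090 + 0.212 + 2.259 + 0.645 + 31.536 + 3.888 → A = 40.630 sabins.
Room volume: 112.45 m³.
T = 0.161 V/A = 0.161·112.45/40.630 = 0.45 s.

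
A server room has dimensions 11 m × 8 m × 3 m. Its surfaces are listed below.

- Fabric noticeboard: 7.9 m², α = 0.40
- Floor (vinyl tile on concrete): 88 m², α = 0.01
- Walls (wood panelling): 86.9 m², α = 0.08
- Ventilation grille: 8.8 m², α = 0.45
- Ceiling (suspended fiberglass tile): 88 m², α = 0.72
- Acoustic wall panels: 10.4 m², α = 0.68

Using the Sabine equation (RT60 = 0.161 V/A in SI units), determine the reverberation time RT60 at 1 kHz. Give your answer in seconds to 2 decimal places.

0.50 sec

A = Σ Sᵢαᵢ = 7.9×0.40 + 88×0.01 + 86.9×0.08 + 8.8×0.45 + 88×0.72 + 10.4×0.68 = 85.384 sabins.
Volume V = 11 × 8 × 3 = 264 m³.
Sabine: RT60 = 0.161 × 264 / 85.384 = 0.50 s.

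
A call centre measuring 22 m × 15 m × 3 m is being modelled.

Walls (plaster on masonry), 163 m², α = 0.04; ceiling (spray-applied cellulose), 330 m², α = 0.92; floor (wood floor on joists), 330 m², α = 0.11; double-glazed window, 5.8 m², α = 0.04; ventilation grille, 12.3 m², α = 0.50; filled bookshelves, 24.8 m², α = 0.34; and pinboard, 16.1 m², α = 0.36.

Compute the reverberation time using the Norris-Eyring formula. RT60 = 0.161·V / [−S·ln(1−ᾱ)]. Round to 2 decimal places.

0.34 seconds

S = Σ Sᵢ = 882.0 m².
Absorption A = 163·0.04 + 330·0.92 + 330·0.11 + 5.8·0.04 + 12.3·0.50 + 24.8·0.34 + 16.1·0.36 = 367.030 sabins.
ᾱ = 367.030 / 882.0 = 0.4161.
−S·ln(1−ᾱ) = −882.0 × ln(1 − 0.4161) = 474.539.
V = 22 × 15 × 3 = 990 m³.
T = 0.161·V/[−S·ln(1−ᾱ)] = 0.161·990/474.539 = 0.34 s.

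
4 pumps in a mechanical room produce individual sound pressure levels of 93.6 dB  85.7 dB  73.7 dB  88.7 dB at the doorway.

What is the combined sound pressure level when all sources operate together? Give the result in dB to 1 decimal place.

95.3 dB

Converting to relative power and adding: 10^(93.6/10) + 10^(85.7/10) + 10^(73.7/10) + 10^(88.7/10) = 3.427e+09.
Combined level = 10 log₁₀(3.427e+09) = 95.3 dB.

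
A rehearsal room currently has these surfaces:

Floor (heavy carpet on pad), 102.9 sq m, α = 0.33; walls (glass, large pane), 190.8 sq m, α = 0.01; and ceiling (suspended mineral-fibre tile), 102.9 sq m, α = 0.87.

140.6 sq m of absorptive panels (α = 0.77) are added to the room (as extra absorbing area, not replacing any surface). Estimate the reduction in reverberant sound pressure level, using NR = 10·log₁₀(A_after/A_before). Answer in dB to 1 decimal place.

2.7 dB

A_before = Σ Sᵢαᵢ = 102.9·0.33 + 190.8·0.01 + 102.9·0.87 = 125.388 sabins.
Treatment contributes 140.6·0.77 = 108.262 sabins.
New total A_after = 233.650 sabins.
Reduction = 10 log₁₀(A_after/A_before) = 10 log₁₀(1.8634) = 2.7 dB.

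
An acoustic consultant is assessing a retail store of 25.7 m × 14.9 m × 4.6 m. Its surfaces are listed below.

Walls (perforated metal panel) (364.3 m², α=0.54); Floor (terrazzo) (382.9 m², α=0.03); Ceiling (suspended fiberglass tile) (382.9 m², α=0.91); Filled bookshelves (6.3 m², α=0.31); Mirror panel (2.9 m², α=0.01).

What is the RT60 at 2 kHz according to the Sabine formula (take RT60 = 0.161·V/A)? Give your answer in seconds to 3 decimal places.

Summing Sᵢαᵢ: 196.722 + 11.487 + 348.439 + 1.953 + 0.029 → A = 558.630 sabins.
Room volume: 1761.478 m³.
RT60 = 0.161 · V / A = 0.161 × 1761.478 / 558.630 = 0.508 s.

0.508 s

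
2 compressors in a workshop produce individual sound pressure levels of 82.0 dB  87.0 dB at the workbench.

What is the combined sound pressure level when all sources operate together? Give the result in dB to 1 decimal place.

Σ 10^(Lᵢ/10) = 6.597e+08.
L_total = 10·log₁₀(6.597e+08) = 88.2 dB.

88.2 dB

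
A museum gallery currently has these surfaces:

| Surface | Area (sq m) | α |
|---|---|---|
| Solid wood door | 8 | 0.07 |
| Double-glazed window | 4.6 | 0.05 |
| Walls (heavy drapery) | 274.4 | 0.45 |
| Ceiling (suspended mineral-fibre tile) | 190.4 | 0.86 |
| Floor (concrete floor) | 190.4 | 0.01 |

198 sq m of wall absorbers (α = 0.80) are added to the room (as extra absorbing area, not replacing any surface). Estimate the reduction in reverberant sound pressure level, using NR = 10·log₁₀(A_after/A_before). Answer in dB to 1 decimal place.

1.9 dB

Equivalent absorption area: A_before = 8·0.07 + 4.6·0.05 + 274.4·0.45 + 190.4·0.86 + 190.4·0.01 = 289.918 sq m.
Treatment contributes 198·0.80 = 158.400 sabins.
A_after = 289.918 + 158.400 = 448.318 sabins.
Reduction = 10 log₁₀(A_after/A_before) = 10 log₁₀(1.5464) = 1.9 dB.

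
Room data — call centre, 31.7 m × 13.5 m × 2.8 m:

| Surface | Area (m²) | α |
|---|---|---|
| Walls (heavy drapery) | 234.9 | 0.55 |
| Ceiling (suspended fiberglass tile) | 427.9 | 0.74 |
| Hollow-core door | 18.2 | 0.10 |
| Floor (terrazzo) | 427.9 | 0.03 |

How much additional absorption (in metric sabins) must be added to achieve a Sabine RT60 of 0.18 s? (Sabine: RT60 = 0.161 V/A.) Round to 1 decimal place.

611.3 sabins

Equivalent absorption area: A₁ = 234.9×0.55 + 427.9×0.74 + 18.2×0.10 + 427.9×0.03 = 460.498 m².
For T = 0.18 s, need A₂ = 0.161·V/T = 0.161·1198.26/0.18 = 1071.777 sabins.
Additional absorption ΔA = 1071.777 − 460.498 = 611.3 sabins.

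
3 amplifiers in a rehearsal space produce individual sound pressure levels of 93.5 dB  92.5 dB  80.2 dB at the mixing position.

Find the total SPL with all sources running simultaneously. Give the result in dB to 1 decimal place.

96.2 dB

Converting to relative power and adding: 10^(93.5/10) + 10^(92.5/10) + 10^(80.2/10) = 4.122e+09.
L_total = 10·log₁₀(4.122e+09) = 96.2 dB.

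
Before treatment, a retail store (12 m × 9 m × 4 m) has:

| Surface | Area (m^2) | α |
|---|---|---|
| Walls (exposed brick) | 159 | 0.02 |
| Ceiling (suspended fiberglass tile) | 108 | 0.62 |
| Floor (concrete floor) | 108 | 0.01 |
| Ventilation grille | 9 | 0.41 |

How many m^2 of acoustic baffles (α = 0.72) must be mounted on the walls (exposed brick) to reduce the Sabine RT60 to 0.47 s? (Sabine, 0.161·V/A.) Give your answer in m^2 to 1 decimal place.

104.4

Equivalent absorption area: A₁ = 159·0.02 + 108·0.62 + 108·0.01 + 9·0.41 = 74.910 m^2.
Required A₂ = 0.161·432/0.47 = 147.983 sabins.
ΔA needed = 147.983 − 74.910 = 73.073 sabins.
Net gain per m^2: Δα = 0.72 − 0.02 = 0.70.
Area = ΔA/Δα = 73.073/0.70 = 104.4 m^2.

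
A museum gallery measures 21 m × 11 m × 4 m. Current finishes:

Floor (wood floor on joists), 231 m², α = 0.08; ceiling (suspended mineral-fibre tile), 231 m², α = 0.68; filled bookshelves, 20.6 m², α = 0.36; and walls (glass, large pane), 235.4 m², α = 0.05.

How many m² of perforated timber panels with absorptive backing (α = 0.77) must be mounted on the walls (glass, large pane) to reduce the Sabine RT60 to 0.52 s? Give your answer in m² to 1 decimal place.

126.9

Equivalent absorption area: A₁ = 231·0.08 + 231·0.68 + 20.6·0.36 + 235.4·0.05 = 194.746 m².
Required A₂ = 0.161·924/0.52 = 286.085 sabins.
ΔA needed = 286.085 − 194.746 = 91.339 sabins.
Net gain per m²: Δα = 0.77 − 0.05 = 0.72.
Panel area = 91.339 / 0.72 = 126.9 m².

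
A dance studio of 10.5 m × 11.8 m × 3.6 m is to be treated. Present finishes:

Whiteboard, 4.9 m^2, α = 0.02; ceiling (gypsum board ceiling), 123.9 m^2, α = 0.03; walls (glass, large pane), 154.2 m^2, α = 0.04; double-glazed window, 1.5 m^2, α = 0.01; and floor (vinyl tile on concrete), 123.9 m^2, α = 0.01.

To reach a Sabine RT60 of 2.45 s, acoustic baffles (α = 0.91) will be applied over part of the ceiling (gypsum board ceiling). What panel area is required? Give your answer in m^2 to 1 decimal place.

A₁ = Σ Sᵢαᵢ = 4.9*0.02 + 123.9*0.03 + 154.2*0.04 + 1.5*0.01 + 123.9*0.01 = 11.237 sabins.
V = 446.04 m³. Target absorption A₂ = 0.161 × 446.04 / 2.45 = 29.311 sabins.
ΔA needed = 29.311 − 11.237 = 18.074 sabins.
Each m^2 of panel replacing the ceiling (gypsum board ceiling) adds (0.91 − 0.03) = 0.88 sabins.
Panel area = 18.074 / 0.88 = 20.5 m^2.

20.5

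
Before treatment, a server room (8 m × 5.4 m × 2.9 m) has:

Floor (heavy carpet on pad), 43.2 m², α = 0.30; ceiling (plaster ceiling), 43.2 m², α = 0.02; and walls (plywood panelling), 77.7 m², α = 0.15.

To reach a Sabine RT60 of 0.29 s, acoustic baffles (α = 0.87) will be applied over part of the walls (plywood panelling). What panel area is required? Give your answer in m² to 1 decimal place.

61.2

A₁ = Σ Sᵢαᵢ = 43.2·0.30 + 43.2·0.02 + 77.7·0.15 = 25.479 sabins.
V = 125.28 m³. Target absorption A₂ = 0.161 × 125.28 / 0.29 = 69.552 sabins.
ΔA needed = 69.552 − 25.479 = 44.073 sabins.
Each m² of panel replacing the walls (plywood panelling) adds (0.87 − 0.15) = 0.72 sabins.
Panel area = 44.073 / 0.72 = 61.2 m².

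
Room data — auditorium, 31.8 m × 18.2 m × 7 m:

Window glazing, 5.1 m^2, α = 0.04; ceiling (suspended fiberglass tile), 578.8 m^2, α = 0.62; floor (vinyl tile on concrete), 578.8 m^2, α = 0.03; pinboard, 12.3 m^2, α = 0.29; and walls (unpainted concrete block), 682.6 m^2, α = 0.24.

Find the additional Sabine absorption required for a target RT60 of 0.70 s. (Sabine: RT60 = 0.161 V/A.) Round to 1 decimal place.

388.0 sabins

Total absorption A₁ = 5.1×0.04 + 578.8×0.62 + 578.8×0.03 + 12.3×0.29 + 682.6×0.24
  = 0.204 + 358.856 + 17.364 + 3.567 + 163.824 = 543.815 m^2 sabins.
Target A₂ = 0.161·4051.32/0.70 = 931.804 sabins (V = 4051.32 m³).
Shortfall: 931.804 − 543.815 = 388.0 sabins.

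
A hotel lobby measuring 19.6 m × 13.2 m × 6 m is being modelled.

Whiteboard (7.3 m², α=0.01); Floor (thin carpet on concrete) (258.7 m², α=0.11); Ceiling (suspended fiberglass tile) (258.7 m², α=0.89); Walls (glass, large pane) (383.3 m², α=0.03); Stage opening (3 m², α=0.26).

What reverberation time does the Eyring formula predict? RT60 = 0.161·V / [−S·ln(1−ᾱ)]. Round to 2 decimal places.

Total surface area S = 7.3 + 258.7 + 258.7 + 383.3 + 3 = 911.0 m².
Σ(Sᵢαᵢ) = 7.3·0.01 + 258.7·0.11 + 258.7·0.89 + 383.3·0.03 + 3·0.26 = 271.052.
ᾱ = 271.052 / 911.0 = 0.2975.
−S·ln(1−ᾱ) = −911.0 × ln(1 − 0.2975) = 321.683.
V = 19.6 × 13.2 × 6 = 1552.32 m³.
RT60 = 0.161 × 1552.32 / 321.683 = 0.78 s.

0.78 sec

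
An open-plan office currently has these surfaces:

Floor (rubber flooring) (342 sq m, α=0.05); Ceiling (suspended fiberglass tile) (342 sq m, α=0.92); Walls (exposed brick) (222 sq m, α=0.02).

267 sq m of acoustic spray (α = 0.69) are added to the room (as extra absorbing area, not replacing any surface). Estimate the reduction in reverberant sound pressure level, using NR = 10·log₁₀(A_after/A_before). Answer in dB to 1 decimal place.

1.9 dB

Equivalent absorption area: A_before = 342*0.05 + 342*0.92 + 222*0.02 = 336.180 sq m.
Added absorption = 267 × 0.69 = 184.230 sabins.
New total A_after = 520.410 sabins.
Reduction = 10 log₁₀(A_after/A_before) = 10 log₁₀(1.5480) = 1.9 dB.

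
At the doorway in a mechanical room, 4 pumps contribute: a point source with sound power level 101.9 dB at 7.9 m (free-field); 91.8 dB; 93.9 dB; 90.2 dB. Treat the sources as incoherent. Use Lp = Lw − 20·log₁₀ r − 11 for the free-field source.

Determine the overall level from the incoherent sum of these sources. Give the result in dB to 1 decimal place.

97.0 dB

Source at 7.9 m: Lp = 101.9 − 20·log₁₀(7.9) − 11 = 72.9 dB.
Σ 10^(Lᵢ/10) = 5.035e+09.
L_total = 10·log₁₀(5.035e+09) = 97.0 dB.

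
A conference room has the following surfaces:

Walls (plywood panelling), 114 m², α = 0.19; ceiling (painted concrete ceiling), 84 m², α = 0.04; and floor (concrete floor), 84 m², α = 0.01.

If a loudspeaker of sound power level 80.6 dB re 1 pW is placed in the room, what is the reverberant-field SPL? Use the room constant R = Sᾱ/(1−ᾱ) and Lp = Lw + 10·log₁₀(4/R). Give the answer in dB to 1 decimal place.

72.1 dB

A = 25.860 sabins; S = 282.0 m².
ᾱ = 25.860/282.0 = 0.0917; R = Sᾱ/(1−ᾱ) = 25.860/(1−0.0917) = 28.471 m².
Lp = 80.6 + 10·log₁₀(4/28.471) = 80.6 + (-8.52) = 72.1 dB.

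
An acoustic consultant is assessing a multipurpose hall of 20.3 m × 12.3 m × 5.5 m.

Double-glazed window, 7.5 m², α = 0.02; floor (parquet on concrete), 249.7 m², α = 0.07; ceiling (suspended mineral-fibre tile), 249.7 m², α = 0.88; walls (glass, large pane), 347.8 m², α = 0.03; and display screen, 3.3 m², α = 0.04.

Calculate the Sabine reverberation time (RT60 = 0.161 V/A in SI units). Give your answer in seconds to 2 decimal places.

0.89 seconds

Total absorption A = 7.5*0.02 + 249.7*0.07 + 249.7*0.88 + 347.8*0.03 + 3.3*0.04
  = 0.150 + 17.479 + 219.736 + 10.434 + 0.132 = 247.931 m² sabins.
Volume V = 20.3 × 12.3 × 5.5 = 1373.295 m³.
Sabine: RT60 = 0.161 × 1373.295 / 247.931 = 0.89 s.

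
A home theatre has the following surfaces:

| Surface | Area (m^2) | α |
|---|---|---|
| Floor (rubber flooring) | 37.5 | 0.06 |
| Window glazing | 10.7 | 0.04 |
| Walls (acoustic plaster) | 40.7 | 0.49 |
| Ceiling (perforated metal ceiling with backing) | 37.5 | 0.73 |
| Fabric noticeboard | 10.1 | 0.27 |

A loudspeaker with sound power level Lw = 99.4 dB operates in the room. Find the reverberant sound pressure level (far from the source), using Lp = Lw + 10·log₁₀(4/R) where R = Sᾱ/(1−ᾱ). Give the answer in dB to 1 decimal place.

A = 52.723 sabins; S = 136.5 m^2.
ᾱ = 52.723/136.5 = 0.3862; R = Sᾱ/(1−ᾱ) = 52.723/(1−0.3862) = 85.896 m^2.
Lp = Lw + 10 log₁₀(4/R) = 99.4 -13.32 = 86.1 dB.

86.1 dB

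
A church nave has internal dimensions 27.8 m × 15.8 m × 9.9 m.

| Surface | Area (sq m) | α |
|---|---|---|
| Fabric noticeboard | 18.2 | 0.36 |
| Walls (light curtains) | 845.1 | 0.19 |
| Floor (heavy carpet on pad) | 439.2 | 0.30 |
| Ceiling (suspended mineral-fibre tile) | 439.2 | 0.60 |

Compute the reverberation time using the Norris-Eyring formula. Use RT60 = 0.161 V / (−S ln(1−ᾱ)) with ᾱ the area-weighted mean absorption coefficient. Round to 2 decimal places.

S = Σ Sᵢ = 1741.7 sq m.
Absorption A = 18.2×0.36 + 845.1×0.19 + 439.2×0.30 + 439.2×0.60 = 562.401 sabins.
Mean coefficient ᾱ = A/S = 0.3229.
Eyring denominator: −S ln(1−ᾱ) = 679.152.
V = 27.8 × 15.8 × 9.9 = 4348.476 m³.
T = 0.161·V/[−S·ln(1−ᾱ)] = 0.161·4348.476/679.152 = 1.03 s.

1.03 s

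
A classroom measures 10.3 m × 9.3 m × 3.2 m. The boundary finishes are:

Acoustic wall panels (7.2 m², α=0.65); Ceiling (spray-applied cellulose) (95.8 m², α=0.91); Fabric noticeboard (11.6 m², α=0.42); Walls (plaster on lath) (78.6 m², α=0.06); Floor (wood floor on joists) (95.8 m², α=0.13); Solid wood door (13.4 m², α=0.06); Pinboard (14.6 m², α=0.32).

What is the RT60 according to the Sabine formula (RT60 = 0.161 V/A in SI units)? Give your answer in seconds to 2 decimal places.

Summing Sᵢαᵢ: 4.680 + 87.178 + 4.872 + 4.716 + 12.454 + 0.804 + 4.672 → A = 119.376 sabins.
Volume V = 10.3 × 9.3 × 3.2 = 306.528 m³.
Sabine: RT60 = 0.161 × 306.528 / 119.376 = 0.41 s.

0.41 sec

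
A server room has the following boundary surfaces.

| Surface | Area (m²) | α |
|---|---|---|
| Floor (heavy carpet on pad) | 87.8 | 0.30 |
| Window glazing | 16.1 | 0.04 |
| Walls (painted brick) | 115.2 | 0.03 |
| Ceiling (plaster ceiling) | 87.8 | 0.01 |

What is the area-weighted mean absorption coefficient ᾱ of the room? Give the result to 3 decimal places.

0.102

Total surface area S = 306.9 m².
Weighted sum Σ Sα = 31.318.
ᾱ = 31.318 / 306.9 = 0.102.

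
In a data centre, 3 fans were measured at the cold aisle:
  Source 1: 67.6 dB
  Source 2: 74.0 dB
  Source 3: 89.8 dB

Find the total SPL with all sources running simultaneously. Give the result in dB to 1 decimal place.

89.9 dB

Sum in the linear (power) domain: Σ 10^(Lᵢ/10) = 10^(67.6/10) + 10^(74.0/10) + 10^(89.8/10) = 9.859e+08.
Combined level = 10 log₁₀(9.859e+08) = 89.9 dB.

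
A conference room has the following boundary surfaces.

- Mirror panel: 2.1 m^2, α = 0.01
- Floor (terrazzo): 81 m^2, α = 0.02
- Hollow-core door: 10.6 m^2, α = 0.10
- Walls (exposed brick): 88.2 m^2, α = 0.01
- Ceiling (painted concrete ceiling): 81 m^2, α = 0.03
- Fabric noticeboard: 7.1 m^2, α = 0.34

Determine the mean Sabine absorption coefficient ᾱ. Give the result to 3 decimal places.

0.031

Total surface area S = 270.0 m^2.
A = 2.1*0.01 + 81*0.02 + 10.6*0.10 + 88.2*0.01 + 81*0.03 + 7.1*0.34 = 8.427 sabins.
ᾱ = 8.427 / 270.0 = 0.031.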